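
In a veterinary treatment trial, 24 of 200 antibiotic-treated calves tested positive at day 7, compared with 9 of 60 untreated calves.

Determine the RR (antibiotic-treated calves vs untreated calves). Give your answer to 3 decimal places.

risk, antibiotic-treated calves = 24/200 = 0.1200
risk, untreated calves = 9/60 = 0.1500
RR = 0.1200 / 0.1500 = 0.800

0.800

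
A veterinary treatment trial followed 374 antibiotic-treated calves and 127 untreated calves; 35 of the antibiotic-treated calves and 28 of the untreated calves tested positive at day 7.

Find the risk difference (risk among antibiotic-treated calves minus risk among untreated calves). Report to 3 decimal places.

RD: -0.127

risk, antibiotic-treated calves = 35/374 = 0.0936
risk, untreated calves = 28/127 = 0.2205
risk difference = 0.0936 − 0.2205 = -0.127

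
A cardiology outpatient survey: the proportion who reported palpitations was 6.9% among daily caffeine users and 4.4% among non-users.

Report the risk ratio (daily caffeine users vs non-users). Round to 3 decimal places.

RR = 0.06900 / 0.04400 = 1.568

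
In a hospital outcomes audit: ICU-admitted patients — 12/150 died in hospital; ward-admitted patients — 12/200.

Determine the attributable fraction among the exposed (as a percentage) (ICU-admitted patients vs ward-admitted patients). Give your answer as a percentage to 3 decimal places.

AR% ≈ 25.000%

risk, ICU-admitted patients = 12/150 = 0.0800
risk, ward-admitted patients = 12/200 = 0.0600
AR% = (0.0800 − 0.0600) / 0.0800 = 0.2500 → 25.000%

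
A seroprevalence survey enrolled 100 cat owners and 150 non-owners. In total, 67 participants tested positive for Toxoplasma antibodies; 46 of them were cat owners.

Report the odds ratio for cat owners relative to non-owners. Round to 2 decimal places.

cat owners without the outcome: 100 − 46 = 54
non-owners with the outcome: 67 − 46 = 21
non-owners without the outcome: 150 − 21 = 129
odds, cat owners = 46/54 = 0.8519
odds, non-owners = 21/129 = 0.1628
OR = 0.8519 / 0.1628 = 5.23

OR: 5.23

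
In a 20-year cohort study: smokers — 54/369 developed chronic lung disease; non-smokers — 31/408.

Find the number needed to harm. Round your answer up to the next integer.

NNH = 15

risk, smokers = 54/369 = 0.146341
risk, non-smokers = 31/408 = 0.075980
absolute risk difference = 0.070361
1 / 0.070361 = 14.212 → round up → 15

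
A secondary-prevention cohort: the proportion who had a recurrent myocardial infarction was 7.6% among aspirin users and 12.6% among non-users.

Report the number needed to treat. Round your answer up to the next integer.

absolute risk difference = 0.050000
1 / 0.050000 = 20.000 → round up → 20

NNT ≈ 20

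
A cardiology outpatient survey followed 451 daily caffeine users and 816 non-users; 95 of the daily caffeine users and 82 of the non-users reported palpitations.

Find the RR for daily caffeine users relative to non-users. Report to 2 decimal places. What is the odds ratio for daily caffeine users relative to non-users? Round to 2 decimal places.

RR = 2.10; OR = 2.39

risk, daily caffeine users = 95/451 = 0.2106
risk, non-users = 82/816 = 0.1005
RR = 0.2106 / 0.1005 = 2.10
OR = (95 × 734) / (356 × 82) = 69730/29192 ≈ 2.39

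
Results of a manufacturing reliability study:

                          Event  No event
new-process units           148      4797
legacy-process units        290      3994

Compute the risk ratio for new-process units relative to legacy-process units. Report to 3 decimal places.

risk, new-process units = 148/4945 = 0.02993
risk, legacy-process units = 290/4284 = 0.06769
RR = 0.02993 / 0.06769 = 0.442

0.442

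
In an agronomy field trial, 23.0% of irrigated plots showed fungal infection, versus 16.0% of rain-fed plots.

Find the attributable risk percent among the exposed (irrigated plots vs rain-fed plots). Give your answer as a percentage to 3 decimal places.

AR% = (0.2300 − 0.1600) / 0.2300 = 0.3043 → 30.435%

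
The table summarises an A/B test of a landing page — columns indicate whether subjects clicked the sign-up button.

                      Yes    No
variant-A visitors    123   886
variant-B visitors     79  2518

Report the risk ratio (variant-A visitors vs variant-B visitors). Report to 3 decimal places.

4.007

risk, variant-A visitors = 123/1009 = 0.12190
risk, variant-B visitors = 79/2597 = 0.03042
RR = 0.12190 / 0.03042 = 4.007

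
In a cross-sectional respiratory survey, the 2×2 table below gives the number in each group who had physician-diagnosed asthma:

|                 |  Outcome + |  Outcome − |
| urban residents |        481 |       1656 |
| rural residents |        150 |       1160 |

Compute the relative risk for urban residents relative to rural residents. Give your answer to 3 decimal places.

1.966

risk, urban residents = 481/2137 = 0.2251
risk, rural residents = 150/1310 = 0.1145
RR = 0.2251 / 0.1145 = 1.966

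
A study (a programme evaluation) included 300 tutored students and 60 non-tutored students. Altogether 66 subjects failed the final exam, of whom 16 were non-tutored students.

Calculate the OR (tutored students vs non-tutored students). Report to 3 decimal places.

tutored students with the outcome: 66 − 16 = 50
tutored students without the outcome: 300 − 50 = 250
non-tutored students without the outcome: 60 − 16 = 44
odds, tutored students = 50/250 = 0.2000
odds, non-tutored students = 16/44 = 0.3636
OR = 0.2000 / 0.3636 = 0.550

OR: 0.550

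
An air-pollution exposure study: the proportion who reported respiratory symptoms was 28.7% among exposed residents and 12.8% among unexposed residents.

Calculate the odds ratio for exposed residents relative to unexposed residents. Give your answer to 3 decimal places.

OR ≈ 2.742

odds, exposed residents = 0.2870/0.7130 = 0.4025
odds, unexposed residents = 0.1280/0.8720 = 0.1468
OR = 0.4025 / 0.1468 = 2.742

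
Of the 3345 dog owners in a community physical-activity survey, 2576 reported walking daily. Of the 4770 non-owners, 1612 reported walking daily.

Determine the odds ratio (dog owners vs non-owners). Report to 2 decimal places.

OR = (2576 × 3158) / (769 × 1612) = 8135008/1239628 ≈ 6.56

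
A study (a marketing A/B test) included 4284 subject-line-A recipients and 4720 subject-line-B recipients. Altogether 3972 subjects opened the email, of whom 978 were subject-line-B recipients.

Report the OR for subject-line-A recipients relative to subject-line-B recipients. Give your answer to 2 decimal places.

8.88

subject-line-A recipients with the outcome: 3972 − 978 = 2994
subject-line-A recipients without the outcome: 4284 − 2994 = 1290
subject-line-B recipients without the outcome: 4720 − 978 = 3742
OR = (2994 × 3742) / (1290 × 978) = 11203548/1261620 ≈ 8.88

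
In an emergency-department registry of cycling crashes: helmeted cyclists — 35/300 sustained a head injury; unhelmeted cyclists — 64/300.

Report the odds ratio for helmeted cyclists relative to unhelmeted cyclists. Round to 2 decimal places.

0.49

odds, helmeted cyclists = 35/265 = 0.1321
odds, unhelmeted cyclists = 64/236 = 0.2712
OR = 0.1321 / 0.2712 = 0.49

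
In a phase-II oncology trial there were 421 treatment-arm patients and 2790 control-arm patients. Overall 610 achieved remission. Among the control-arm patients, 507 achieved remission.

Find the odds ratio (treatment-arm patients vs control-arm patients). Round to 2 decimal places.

treatment-arm patients with the outcome: 610 − 507 = 103
treatment-arm patients without the outcome: 421 − 103 = 318
control-arm patients without the outcome: 2790 − 507 = 2283
OR = (103 × 2283) / (318 × 507) = 235149/161226 ≈ 1.46

1.46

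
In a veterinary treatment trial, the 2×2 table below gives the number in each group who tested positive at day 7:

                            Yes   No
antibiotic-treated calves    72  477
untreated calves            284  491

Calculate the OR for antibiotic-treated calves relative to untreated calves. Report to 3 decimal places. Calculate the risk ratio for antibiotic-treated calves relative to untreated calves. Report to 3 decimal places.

OR = 0.261; RR = 0.358

OR = (72 × 491) / (477 × 284) = 35352/135468 ≈ 0.261
risk, antibiotic-treated calves = 72/549 = 0.1311
risk, untreated calves = 284/775 = 0.3665
RR = 0.1311 / 0.3665 = 0.358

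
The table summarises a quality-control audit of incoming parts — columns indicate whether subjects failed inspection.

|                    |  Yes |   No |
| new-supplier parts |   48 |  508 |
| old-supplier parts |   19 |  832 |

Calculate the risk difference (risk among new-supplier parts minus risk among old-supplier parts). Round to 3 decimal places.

risk, new-supplier parts = 48/556 = 0.08633
risk, old-supplier parts = 19/851 = 0.02233
risk difference = 0.08633 − 0.02233 = 0.064

RD: 0.064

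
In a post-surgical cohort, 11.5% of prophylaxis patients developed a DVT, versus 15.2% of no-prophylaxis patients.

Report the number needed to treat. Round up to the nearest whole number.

28

absolute risk difference = 0.037000
1 / 0.037000 = 27.027 → round up → 28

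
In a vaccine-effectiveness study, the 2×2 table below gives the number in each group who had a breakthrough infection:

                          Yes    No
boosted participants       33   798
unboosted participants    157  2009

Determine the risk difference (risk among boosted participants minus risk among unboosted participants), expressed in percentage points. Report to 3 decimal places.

RD: -3.277

risk, boosted participants = 33/831 = 0.03971
risk, unboosted participants = 157/2166 = 0.07248
risk difference = 0.03971 − 0.07248 = -0.03277 → -3.277 percentage points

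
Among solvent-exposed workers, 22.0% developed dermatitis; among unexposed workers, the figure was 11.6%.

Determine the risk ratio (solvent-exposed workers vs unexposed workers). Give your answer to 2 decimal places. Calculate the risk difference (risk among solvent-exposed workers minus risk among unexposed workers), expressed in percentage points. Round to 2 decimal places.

RR = 1.90; RD = 10.40

RR = 0.2200 / 0.1160 = 1.90
risk difference = 0.2200 − 0.1160 = 0.1040 → 10.40 percentage points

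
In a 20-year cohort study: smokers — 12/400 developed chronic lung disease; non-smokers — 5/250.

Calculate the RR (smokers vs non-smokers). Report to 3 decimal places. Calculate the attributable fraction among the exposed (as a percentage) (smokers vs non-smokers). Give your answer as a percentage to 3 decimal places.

risk, smokers = 12/400 = 0.03000
risk, non-smokers = 5/250 = 0.02000
RR = 0.03000 / 0.02000 = 1.500
AR% = (0.03000 − 0.02000) / 0.03000 = 0.3333 → 33.333%

RR = 1.500; AR% = 33.333%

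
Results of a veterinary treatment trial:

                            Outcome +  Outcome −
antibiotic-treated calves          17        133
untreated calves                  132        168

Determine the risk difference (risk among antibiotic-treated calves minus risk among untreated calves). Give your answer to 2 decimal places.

-0.33

risk, antibiotic-treated calves = 17/150 = 0.1133
risk, untreated calves = 132/300 = 0.4400
risk difference = 0.1133 − 0.4400 = -0.33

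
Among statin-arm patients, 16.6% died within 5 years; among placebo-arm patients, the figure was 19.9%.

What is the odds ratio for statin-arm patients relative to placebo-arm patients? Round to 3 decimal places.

OR: 0.801

odds, statin-arm patients = 0.1660/0.8340 = 0.1990
odds, placebo-arm patients = 0.1990/0.8010 = 0.2484
OR = 0.1990 / 0.2484 = 0.801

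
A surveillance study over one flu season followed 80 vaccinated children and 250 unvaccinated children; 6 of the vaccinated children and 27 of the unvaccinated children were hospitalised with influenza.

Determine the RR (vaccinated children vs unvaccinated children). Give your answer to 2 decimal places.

risk, vaccinated children = 6/80 = 0.0750
risk, unvaccinated children = 27/250 = 0.1080
RR = 0.0750 / 0.1080 = 0.69

0.69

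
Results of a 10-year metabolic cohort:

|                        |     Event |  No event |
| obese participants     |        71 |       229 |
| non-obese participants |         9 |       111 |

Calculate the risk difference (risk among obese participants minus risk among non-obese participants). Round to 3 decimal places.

risk, obese participants = 71/300 = 0.2367
risk, non-obese participants = 9/120 = 0.0750
risk difference = 0.2367 − 0.0750 = 0.162

RD ≈ 0.162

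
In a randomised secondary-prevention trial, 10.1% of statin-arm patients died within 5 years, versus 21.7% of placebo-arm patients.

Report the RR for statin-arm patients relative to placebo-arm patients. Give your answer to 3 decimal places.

RR = 0.1010 / 0.2170 = 0.465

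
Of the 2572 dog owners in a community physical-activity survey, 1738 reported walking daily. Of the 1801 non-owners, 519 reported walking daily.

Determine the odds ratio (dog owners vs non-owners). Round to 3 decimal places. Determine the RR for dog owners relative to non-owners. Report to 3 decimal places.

OR = 5.148; RR = 2.345

OR = (1738 × 1282) / (834 × 519) = 2228116/432846 ≈ 5.148
risk, dog owners = 1738/2572 = 0.6757
risk, non-owners = 519/1801 = 0.2882
RR = 0.6757 / 0.2882 = 2.345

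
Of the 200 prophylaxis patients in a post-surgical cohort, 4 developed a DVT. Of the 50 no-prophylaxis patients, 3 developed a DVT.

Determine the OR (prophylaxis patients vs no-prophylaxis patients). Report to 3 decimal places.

OR = (4 × 47) / (196 × 3) = 188/588 ≈ 0.320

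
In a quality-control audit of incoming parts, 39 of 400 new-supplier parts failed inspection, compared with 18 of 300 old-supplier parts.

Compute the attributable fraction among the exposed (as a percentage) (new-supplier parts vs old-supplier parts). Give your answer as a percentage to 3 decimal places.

AR%: 38.462%

risk, new-supplier parts = 39/400 = 0.0975
risk, old-supplier parts = 18/300 = 0.0600
AR% = (0.0975 − 0.0600) / 0.0975 = 0.3846 → 38.462%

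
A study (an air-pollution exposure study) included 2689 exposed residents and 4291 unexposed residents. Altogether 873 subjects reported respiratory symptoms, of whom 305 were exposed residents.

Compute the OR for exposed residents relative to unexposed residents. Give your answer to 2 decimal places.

exposed residents without the outcome: 2689 − 305 = 2384
unexposed residents with the outcome: 873 − 305 = 568
unexposed residents without the outcome: 4291 − 568 = 3723
OR = (305 × 3723) / (2384 × 568) = 1135515/1354112 ≈ 0.84

0.84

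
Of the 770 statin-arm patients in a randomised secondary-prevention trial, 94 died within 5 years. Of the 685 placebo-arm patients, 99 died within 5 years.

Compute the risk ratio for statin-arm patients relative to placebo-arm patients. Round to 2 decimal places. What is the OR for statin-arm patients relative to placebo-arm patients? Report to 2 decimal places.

RR = 0.84; OR = 0.82

risk, statin-arm patients = 94/770 = 0.1221
risk, placebo-arm patients = 99/685 = 0.1445
RR = 0.1221 / 0.1445 = 0.84
odds, statin-arm patients = 94/676 = 0.1391
odds, placebo-arm patients = 99/586 = 0.1689
OR = 0.1391 / 0.1689 = 0.82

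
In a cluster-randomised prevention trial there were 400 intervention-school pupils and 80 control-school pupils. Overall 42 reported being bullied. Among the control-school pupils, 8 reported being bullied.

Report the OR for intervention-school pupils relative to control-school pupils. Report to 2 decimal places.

0.84

intervention-school pupils with the outcome: 42 − 8 = 34
intervention-school pupils without the outcome: 400 − 34 = 366
control-school pupils without the outcome: 80 − 8 = 72
OR = (34 × 72) / (366 × 8) = 2448/2928 ≈ 0.84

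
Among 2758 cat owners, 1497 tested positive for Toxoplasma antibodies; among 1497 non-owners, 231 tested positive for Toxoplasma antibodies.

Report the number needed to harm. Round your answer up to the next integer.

risk, cat owners = 1497/2758 = 0.542785
risk, non-owners = 231/1497 = 0.154309
absolute risk difference = 0.388476
1 / 0.388476 = 2.574 → round up → 3

NNH ≈ 3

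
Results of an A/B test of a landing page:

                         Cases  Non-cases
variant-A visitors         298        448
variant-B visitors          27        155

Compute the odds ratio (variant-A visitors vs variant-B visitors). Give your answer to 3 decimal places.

3.819

odds, variant-A visitors = 298/448 = 0.6652
odds, variant-B visitors = 27/155 = 0.1742
OR = 0.6652 / 0.1742 = 3.819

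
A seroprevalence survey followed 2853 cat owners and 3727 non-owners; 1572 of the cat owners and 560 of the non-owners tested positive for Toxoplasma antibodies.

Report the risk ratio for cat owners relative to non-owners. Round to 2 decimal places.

RR: 3.67

risk, cat owners = 1572/2853 = 0.5510
risk, non-owners = 560/3727 = 0.1503
RR = 0.5510 / 0.1503 = 3.67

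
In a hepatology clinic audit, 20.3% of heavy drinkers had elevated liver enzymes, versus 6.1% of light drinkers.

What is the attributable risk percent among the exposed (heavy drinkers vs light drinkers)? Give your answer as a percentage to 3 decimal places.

AR% = (0.2030 − 0.0610) / 0.2030 = 0.6995 → 69.951%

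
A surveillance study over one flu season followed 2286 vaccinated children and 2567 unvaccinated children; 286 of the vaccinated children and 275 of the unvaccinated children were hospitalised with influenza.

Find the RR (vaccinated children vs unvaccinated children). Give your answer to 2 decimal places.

risk, vaccinated children = 286/2286 = 0.1251
risk, unvaccinated children = 275/2567 = 0.1071
RR = 0.1251 / 0.1071 = 1.17

RR = 1.17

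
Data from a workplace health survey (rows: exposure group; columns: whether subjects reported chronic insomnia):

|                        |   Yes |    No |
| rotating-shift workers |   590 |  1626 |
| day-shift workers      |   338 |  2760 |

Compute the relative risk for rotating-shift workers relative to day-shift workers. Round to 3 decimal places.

2.440

risk, rotating-shift workers = 590/2216 = 0.2662
risk, day-shift workers = 338/3098 = 0.1091
RR = 0.2662 / 0.1091 = 2.440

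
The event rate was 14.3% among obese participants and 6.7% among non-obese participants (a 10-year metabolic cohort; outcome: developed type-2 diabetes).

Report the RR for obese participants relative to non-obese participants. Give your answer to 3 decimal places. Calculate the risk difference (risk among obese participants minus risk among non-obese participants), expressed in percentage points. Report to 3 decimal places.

RR = 0.1430 / 0.0670 = 2.134
risk difference = 0.1430 − 0.0670 = 0.0760 → 7.600 percentage points

RR = 2.134; RD = 7.600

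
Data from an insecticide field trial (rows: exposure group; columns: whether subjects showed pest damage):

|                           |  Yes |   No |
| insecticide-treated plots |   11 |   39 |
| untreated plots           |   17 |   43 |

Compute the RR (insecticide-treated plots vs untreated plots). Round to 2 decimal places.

risk, insecticide-treated plots = 11/50 = 0.2200
risk, untreated plots = 17/60 = 0.2833
RR = 0.2200 / 0.2833 = 0.78

RR = 0.78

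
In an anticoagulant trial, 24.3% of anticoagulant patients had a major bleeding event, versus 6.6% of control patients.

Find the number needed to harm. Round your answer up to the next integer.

absolute risk difference = 0.177000
1 / 0.177000 = 5.650 → round up → 6

6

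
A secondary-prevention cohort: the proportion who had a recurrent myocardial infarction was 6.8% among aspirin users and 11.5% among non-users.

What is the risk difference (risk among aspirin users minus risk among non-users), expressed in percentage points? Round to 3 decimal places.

-4.700

risk difference = 0.0680 − 0.1150 = -0.0470 → -4.700 percentage points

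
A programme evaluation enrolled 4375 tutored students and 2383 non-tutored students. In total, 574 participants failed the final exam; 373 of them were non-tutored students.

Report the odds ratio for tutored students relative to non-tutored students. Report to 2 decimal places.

0.26

tutored students with the outcome: 574 − 373 = 201
tutored students without the outcome: 4375 − 201 = 4174
non-tutored students without the outcome: 2383 − 373 = 2010
odds, tutored students = 201/4174 = 0.04816
odds, non-tutored students = 373/2010 = 0.18557
OR = 0.04816 / 0.18557 = 0.26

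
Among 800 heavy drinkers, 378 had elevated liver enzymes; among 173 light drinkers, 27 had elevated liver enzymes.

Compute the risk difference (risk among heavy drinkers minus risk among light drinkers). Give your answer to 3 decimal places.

risk, heavy drinkers = 378/800 = 0.4725
risk, light drinkers = 27/173 = 0.1561
risk difference = 0.4725 − 0.1561 = 0.316

0.316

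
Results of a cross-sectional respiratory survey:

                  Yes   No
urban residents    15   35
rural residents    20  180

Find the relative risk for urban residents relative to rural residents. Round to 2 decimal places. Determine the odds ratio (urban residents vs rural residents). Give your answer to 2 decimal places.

RR = 3.00; OR = 3.86

risk, urban residents = 15/50 = 0.3000
risk, rural residents = 20/200 = 0.1000
RR = 0.3000 / 0.1000 = 3.00
odds, urban residents = 15/35 = 0.4286
odds, rural residents = 20/180 = 0.1111
OR = 0.4286 / 0.1111 = 3.86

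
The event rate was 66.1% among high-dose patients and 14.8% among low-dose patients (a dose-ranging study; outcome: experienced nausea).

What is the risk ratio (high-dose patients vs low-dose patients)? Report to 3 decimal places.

RR = 0.6610 / 0.1480 = 4.466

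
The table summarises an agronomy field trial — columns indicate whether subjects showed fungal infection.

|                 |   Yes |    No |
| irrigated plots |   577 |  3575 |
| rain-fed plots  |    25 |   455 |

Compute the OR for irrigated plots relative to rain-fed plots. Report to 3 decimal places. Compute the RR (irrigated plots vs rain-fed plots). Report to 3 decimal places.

OR = 2.937; RR = 2.668

OR = (577 × 455) / (3575 × 25) = 262535/89375 ≈ 2.937
risk, irrigated plots = 577/4152 = 0.1390
risk, rain-fed plots = 25/480 = 0.0521
RR = 0.1390 / 0.0521 = 2.668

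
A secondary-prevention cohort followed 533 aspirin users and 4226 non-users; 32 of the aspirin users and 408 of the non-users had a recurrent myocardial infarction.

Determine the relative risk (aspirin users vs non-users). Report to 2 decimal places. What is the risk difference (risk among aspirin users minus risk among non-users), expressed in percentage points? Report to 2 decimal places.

risk, aspirin users = 32/533 = 0.0600
risk, non-users = 408/4226 = 0.0965
RR = 0.0600 / 0.0965 = 0.62
risk difference = 0.0600 − 0.0965 = -0.0365 → -3.65 percentage points

RR = 0.62; RD = -3.65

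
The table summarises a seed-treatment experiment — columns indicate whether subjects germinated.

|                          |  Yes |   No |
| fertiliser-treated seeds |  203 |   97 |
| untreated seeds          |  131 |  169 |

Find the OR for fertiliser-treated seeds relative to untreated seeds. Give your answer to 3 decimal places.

OR = (203 × 169) / (97 × 131) = 34307/12707 ≈ 2.700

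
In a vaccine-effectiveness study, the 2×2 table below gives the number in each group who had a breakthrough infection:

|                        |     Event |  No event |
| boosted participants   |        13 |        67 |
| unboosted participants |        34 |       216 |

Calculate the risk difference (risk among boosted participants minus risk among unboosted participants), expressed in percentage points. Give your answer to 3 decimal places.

risk, boosted participants = 13/80 = 0.1625
risk, unboosted participants = 34/250 = 0.1360
risk difference = 0.1625 − 0.1360 = 0.0265 → 2.650 percentage points

2.650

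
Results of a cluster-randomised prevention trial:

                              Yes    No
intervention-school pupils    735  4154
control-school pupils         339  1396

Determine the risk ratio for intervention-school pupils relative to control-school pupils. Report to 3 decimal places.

0.769

risk, intervention-school pupils = 735/4889 = 0.1503
risk, control-school pupils = 339/1735 = 0.1954
RR = 0.1503 / 0.1954 = 0.769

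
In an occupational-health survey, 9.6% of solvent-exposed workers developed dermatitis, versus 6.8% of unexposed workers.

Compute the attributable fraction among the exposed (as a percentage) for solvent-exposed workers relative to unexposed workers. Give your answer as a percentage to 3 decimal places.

AR% = (0.0960 − 0.0680) / 0.0960 = 0.2917 → 29.167%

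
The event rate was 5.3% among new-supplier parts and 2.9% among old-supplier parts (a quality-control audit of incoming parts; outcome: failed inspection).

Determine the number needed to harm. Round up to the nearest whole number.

NNH: 42

absolute risk difference = 0.024000
1 / 0.024000 = 41.667 → round up → 42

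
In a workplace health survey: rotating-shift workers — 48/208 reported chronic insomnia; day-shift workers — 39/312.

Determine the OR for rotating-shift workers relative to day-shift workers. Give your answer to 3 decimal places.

OR = (48 × 273) / (160 × 39) = 13104/6240 ≈ 2.100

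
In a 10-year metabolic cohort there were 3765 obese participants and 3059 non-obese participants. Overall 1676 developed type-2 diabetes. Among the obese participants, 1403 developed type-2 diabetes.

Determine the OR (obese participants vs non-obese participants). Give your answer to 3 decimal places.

6.062

obese participants without the outcome: 3765 − 1403 = 2362
non-obese participants with the outcome: 1676 − 1403 = 273
non-obese participants without the outcome: 3059 − 273 = 2786
OR = (1403 × 2786) / (2362 × 273) = 3908758/644826 ≈ 6.062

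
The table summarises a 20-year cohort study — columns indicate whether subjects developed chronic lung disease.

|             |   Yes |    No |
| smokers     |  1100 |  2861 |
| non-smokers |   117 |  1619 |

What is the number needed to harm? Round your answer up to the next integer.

risk, smokers = 1100/3961 = 0.277708
risk, non-smokers = 117/1736 = 0.067396
absolute risk difference = 0.210311
1 / 0.210311 = 4.755 → round up → 5

5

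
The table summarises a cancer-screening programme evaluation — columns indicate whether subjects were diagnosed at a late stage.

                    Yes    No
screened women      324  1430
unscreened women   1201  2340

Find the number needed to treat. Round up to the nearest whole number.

risk, screened women = 324/1754 = 0.184721
risk, unscreened women = 1201/3541 = 0.339170
absolute risk difference = 0.154449
1 / 0.154449 = 6.475 → round up → 7

NNT = 7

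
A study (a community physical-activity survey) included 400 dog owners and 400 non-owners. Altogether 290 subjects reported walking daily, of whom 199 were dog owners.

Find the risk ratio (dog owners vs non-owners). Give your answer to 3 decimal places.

2.187

dog owners without the outcome: 400 − 199 = 201
non-owners with the outcome: 290 − 199 = 91
non-owners without the outcome: 400 − 91 = 309
risk, dog owners = 199/400 = 0.4975
risk, non-owners = 91/400 = 0.2275
RR = 0.4975 / 0.2275 = 2.187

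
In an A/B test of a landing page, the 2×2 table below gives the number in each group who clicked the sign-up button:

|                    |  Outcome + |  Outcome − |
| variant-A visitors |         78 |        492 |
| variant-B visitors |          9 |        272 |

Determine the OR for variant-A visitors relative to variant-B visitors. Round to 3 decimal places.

4.791

odds, variant-A visitors = 78/492 = 0.15854
odds, variant-B visitors = 9/272 = 0.03309
OR = 0.15854 / 0.03309 = 4.791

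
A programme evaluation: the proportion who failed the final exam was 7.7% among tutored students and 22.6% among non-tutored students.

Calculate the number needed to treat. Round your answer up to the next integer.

absolute risk difference = 0.149000
1 / 0.149000 = 6.711 → round up → 7

NNT = 7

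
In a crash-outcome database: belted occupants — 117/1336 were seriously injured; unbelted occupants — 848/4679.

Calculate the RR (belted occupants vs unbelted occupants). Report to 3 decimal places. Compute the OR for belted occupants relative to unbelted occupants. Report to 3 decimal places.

risk, belted occupants = 117/1336 = 0.0876
risk, unbelted occupants = 848/4679 = 0.1812
RR = 0.0876 / 0.1812 = 0.483
odds, belted occupants = 117/1219 = 0.0960
odds, unbelted occupants = 848/3831 = 0.2214
OR = 0.0960 / 0.2214 = 0.434

RR = 0.483; OR = 0.434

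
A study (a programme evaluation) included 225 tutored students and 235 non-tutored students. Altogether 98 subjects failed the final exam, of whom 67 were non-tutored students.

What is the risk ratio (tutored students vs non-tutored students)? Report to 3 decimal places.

tutored students with the outcome: 98 − 67 = 31
tutored students without the outcome: 225 − 31 = 194
non-tutored students without the outcome: 235 − 67 = 168
risk, tutored students = 31/225 = 0.1378
risk, non-tutored students = 67/235 = 0.2851
RR = 0.1378 / 0.2851 = 0.483

0.483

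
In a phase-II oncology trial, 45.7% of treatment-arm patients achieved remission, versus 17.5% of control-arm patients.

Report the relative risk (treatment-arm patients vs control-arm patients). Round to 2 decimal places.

RR = 0.4570 / 0.1750 = 2.61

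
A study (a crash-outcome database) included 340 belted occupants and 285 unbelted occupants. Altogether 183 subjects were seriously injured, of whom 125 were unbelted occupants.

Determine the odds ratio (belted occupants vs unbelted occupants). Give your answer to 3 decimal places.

belted occupants with the outcome: 183 − 125 = 58
belted occupants without the outcome: 340 − 58 = 282
unbelted occupants without the outcome: 285 − 125 = 160
OR = (58 × 160) / (282 × 125) = 9280/35250 ≈ 0.263

0.263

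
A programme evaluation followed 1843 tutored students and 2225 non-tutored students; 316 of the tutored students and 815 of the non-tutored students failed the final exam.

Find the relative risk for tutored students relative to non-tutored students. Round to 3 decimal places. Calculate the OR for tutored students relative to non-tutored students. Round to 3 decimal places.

RR = 0.468; OR = 0.358

risk, tutored students = 316/1843 = 0.1715
risk, non-tutored students = 815/2225 = 0.3663
RR = 0.1715 / 0.3663 = 0.468
odds, tutored students = 316/1527 = 0.2069
odds, non-tutored students = 815/1410 = 0.5780
OR = 0.2069 / 0.5780 = 0.358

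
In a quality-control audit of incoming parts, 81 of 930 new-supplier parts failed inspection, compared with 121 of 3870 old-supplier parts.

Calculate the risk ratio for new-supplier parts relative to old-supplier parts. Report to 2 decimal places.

risk, new-supplier parts = 81/930 = 0.08710
risk, old-supplier parts = 121/3870 = 0.03127
RR = 0.08710 / 0.03127 = 2.79

2.79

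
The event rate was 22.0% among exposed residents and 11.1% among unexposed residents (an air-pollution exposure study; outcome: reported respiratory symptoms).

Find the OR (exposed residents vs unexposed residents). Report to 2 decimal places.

OR: 2.26

odds, exposed residents = 0.2200/0.7800 = 0.2821
odds, unexposed residents = 0.1110/0.8890 = 0.1249
OR = 0.2821 / 0.1249 = 2.26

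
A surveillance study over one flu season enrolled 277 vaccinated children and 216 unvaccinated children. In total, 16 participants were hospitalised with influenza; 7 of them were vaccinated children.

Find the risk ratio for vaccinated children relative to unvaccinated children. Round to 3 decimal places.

vaccinated children without the outcome: 277 − 7 = 270
unvaccinated children with the outcome: 16 − 7 = 9
unvaccinated children without the outcome: 216 − 9 = 207
risk, vaccinated children = 7/277 = 0.02527
risk, unvaccinated children = 9/216 = 0.04167
RR = 0.02527 / 0.04167 = 0.606

0.606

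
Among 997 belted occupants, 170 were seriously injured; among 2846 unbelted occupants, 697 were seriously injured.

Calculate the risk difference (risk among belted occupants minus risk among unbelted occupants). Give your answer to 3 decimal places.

risk, belted occupants = 170/997 = 0.1705
risk, unbelted occupants = 697/2846 = 0.2449
risk difference = 0.1705 − 0.2449 = -0.074

RD = -0.074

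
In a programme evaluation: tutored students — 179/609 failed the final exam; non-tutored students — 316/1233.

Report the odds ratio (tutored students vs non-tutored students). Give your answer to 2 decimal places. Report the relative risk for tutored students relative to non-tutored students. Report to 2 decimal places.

OR = 1.21; RR = 1.15

odds, tutored students = 179/430 = 0.4163
odds, non-tutored students = 316/917 = 0.3446
OR = 0.4163 / 0.3446 = 1.21
risk, tutored students = 179/609 = 0.2939
risk, non-tutored students = 316/1233 = 0.2563
RR = 0.2939 / 0.2563 = 1.15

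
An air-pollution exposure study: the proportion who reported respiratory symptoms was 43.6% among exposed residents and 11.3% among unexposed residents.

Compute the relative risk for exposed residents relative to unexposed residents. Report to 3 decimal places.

RR = 0.4360 / 0.1130 = 3.858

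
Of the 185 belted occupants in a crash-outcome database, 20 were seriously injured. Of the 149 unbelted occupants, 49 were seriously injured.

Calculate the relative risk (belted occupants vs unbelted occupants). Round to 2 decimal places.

risk, belted occupants = 20/185 = 0.1081
risk, unbelted occupants = 49/149 = 0.3289
RR = 0.1081 / 0.3289 = 0.33

0.33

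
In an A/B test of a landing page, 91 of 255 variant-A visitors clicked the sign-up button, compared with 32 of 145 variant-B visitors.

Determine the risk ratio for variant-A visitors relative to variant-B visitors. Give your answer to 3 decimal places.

RR = 1.617

risk, variant-A visitors = 91/255 = 0.3569
risk, variant-B visitors = 32/145 = 0.2207
RR = 0.3569 / 0.2207 = 1.617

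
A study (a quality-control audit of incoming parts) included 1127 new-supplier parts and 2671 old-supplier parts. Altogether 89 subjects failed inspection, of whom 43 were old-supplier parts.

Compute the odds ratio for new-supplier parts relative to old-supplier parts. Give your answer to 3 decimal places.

2.601

new-supplier parts with the outcome: 89 − 43 = 46
new-supplier parts without the outcome: 1127 − 46 = 1081
old-supplier parts without the outcome: 2671 − 43 = 2628
OR = (46 × 2628) / (1081 × 43) = 120888/46483 ≈ 2.601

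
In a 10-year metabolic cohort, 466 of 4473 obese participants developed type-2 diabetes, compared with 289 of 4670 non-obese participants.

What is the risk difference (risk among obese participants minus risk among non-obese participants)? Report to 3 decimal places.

RD: 0.042

risk, obese participants = 466/4473 = 0.1042
risk, non-obese participants = 289/4670 = 0.0619
risk difference = 0.1042 − 0.0619 = 0.042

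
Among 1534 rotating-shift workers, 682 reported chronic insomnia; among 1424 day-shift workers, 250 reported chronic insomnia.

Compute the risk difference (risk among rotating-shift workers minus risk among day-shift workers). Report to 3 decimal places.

risk, rotating-shift workers = 682/1534 = 0.4446
risk, day-shift workers = 250/1424 = 0.1756
risk difference = 0.4446 − 0.1756 = 0.269

RD: 0.269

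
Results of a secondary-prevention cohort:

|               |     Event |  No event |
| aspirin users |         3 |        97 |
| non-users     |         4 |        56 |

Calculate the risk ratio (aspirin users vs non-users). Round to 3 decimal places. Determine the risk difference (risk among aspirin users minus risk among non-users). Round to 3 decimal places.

RR = 0.450; RD = -0.037

risk, aspirin users = 3/100 = 0.03000
risk, non-users = 4/60 = 0.06667
RR = 0.03000 / 0.06667 = 0.450
risk difference = 0.03000 − 0.06667 = -0.037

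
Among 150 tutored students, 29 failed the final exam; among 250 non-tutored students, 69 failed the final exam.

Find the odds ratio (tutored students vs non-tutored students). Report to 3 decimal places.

OR = (29 × 181) / (121 × 69) = 5249/8349 ≈ 0.629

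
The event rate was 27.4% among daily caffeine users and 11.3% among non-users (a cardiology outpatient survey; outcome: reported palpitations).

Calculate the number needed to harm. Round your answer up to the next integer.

absolute risk difference = 0.161000
1 / 0.161000 = 6.211 → round up → 7

NNH ≈ 7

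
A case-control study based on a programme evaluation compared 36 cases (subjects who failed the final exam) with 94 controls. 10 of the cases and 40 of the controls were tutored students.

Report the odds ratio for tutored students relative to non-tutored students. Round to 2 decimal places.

0.52

odds, tutored students = 10/40 = 0.2500
odds, non-tutored students = 26/54 = 0.4815
OR = 0.2500 / 0.4815 = 0.52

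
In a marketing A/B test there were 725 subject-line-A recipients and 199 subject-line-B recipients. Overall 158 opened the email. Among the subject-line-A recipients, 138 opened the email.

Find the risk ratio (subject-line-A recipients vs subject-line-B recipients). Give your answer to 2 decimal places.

subject-line-A recipients without the outcome: 725 − 138 = 587
subject-line-B recipients with the outcome: 158 − 138 = 20
subject-line-B recipients without the outcome: 199 − 20 = 179
risk, subject-line-A recipients = 138/725 = 0.1903
risk, subject-line-B recipients = 20/199 = 0.1005
RR = 0.1903 / 0.1005 = 1.89

RR = 1.89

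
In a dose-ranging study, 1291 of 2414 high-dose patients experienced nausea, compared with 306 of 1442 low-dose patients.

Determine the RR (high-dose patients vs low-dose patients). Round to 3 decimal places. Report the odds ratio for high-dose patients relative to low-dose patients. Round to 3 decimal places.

RR = 2.520; OR = 4.268

risk, high-dose patients = 1291/2414 = 0.5348
risk, low-dose patients = 306/1442 = 0.2122
RR = 0.5348 / 0.2122 = 2.520
OR = (1291 × 1136) / (1123 × 306) = 1466576/343638 ≈ 4.268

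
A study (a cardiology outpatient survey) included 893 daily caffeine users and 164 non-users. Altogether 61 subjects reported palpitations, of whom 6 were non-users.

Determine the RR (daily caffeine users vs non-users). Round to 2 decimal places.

daily caffeine users with the outcome: 61 − 6 = 55
daily caffeine users without the outcome: 893 − 55 = 838
non-users without the outcome: 164 − 6 = 158
risk, daily caffeine users = 55/893 = 0.06159
risk, non-users = 6/164 = 0.03659
RR = 0.06159 / 0.03659 = 1.68

RR ≈ 1.68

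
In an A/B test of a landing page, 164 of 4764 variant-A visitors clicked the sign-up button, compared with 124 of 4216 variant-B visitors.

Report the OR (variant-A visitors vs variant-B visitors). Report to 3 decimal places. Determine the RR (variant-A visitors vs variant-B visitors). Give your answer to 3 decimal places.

OR = (164 × 4092) / (4600 × 124) = 671088/570400 ≈ 1.177
risk, variant-A visitors = 164/4764 = 0.03442
risk, variant-B visitors = 124/4216 = 0.02941
RR = 0.03442 / 0.02941 = 1.170

OR = 1.177; RR = 1.170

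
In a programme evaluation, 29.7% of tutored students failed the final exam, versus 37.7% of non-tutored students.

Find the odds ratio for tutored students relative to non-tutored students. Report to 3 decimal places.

odds, tutored students = 0.2970/0.7030 = 0.4225
odds, non-tutored students = 0.3770/0.6230 = 0.6051
OR = 0.4225 / 0.6051 = 0.698

OR: 0.698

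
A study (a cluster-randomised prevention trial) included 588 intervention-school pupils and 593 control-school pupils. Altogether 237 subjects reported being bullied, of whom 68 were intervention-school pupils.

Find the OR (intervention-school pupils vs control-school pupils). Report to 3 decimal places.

intervention-school pupils without the outcome: 588 − 68 = 520
control-school pupils with the outcome: 237 − 68 = 169
control-school pupils without the outcome: 593 − 169 = 424
OR = (68 × 424) / (520 × 169) = 28832/87880 ≈ 0.328

0.328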